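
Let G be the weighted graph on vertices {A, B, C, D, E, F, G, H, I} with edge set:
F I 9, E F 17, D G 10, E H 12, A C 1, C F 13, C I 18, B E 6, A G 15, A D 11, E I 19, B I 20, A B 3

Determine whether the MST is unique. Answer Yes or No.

Yes

Sort edges by weight, then run Kruskal:
A C (1): add — endpoints in different components.
A B (3): add — endpoints in different components.
B E (6): add — endpoints in different components.
F I (9): add — endpoints in different components.
D G (10): add — endpoints in different components.
A D (11): add — endpoints in different components.
E H (12): add — endpoints in different components.
C F (13): add — endpoints in different components.
Every non-tree edge has weight strictly greater than the heaviest edge on the tree path between its endpoints, so the MST is unique.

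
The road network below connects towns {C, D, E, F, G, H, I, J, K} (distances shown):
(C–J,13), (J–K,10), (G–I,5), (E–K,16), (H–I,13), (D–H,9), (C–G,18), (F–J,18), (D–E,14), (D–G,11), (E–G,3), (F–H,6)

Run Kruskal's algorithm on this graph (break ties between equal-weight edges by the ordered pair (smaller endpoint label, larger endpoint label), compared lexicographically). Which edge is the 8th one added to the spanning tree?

E-K

Sort edges by weight, then run Kruskal:
E–G (3): add — endpoints in different components.
G–I (5): add — endpoints in different components.
F–H (6): add — endpoints in different components.
D–H (9): add — endpoints in different components.
J–K (10): add — endpoints in different components.
D–G (11): add — endpoints in different components.
C–J (13): add — endpoints in different components.
H–I (13): skip — H and I already connected.
D–E (14): skip — D and E already connected.
E–K (16): add — endpoints in different components.
The 8th edge added is E–K.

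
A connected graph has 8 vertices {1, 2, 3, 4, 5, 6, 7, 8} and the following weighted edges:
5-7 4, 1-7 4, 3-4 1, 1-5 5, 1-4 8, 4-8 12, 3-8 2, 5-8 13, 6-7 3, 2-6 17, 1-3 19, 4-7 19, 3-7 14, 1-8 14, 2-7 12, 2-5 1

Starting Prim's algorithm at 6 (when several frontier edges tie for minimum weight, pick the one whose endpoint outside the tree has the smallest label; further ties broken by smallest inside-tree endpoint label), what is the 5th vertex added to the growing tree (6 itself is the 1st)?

Prim, starting at 6.
Step 1: cheapest edge leaving the tree is 6-7 (3); add 7.
Step 2: cheapest edge leaving the tree is 1-7 (4); add 1.
Step 3: cheapest edge leaving the tree is 5-7 (4); add 5.
Step 4: cheapest edge leaving the tree is 2-5 (1); add 2.
Step 5: cheapest edge leaving the tree is 1-4 (8); add 4.
Step 6: cheapest edge leaving the tree is 3-4 (1); add 3.
Step 7: cheapest edge leaving the tree is 3-8 (2); add 8.
Vertex order: 6, 7, 1, 5, 2, 4, 3, 8. The 5th vertex is 2.

2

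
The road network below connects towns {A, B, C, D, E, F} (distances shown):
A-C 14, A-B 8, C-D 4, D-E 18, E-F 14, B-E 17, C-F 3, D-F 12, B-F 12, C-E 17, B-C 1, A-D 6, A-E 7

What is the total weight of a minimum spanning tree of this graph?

21

Prim's algorithm from F:
Step 1: frontier [C-F 3, B-F 12, D-F 12, E-F 14] → take C-F (3); add C.
Step 2: frontier [B-C 1, C-D 4, A-C 14, C-E 17, B-F 12, D-F 12, E-F 14] → take B-C (1); add B.
Step 3: frontier [A-B 8, B-E 17, C-D 4, A-C 14, C-E 17, D-F 12, E-F 14] → take C-D (4); add D.
Step 4: frontier [A-B 8, B-E 17, A-C 14, C-E 17, A-D 6, D-E 18, E-F 14] → take A-D (6); add A.
Step 5: frontier [A-E 7, B-E 17, C-E 17, D-E 18, E-F 14] → take A-E (7); add E.
MST edges: C-F, B-C, C-D, A-D, A-E; total weight 3+1+4+6+7 = 21.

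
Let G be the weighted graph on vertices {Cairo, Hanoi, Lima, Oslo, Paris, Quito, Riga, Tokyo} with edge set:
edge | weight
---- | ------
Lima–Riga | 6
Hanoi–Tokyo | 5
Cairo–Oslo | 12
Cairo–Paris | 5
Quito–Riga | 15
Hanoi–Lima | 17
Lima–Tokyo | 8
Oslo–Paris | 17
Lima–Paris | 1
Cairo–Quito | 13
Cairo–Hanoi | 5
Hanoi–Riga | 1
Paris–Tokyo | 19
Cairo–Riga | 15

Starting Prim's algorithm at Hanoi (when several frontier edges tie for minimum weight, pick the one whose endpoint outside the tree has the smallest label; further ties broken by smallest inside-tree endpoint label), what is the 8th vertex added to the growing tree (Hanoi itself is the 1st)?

Quito

Prim's algorithm from Hanoi:
Step 1: cheapest edge leaving the tree is Hanoi–Riga (1); add Riga.
Step 2: cheapest edge leaving the tree is Cairo–Hanoi (5); add Cairo.
Step 3: cheapest edge leaving the tree is Cairo–Paris (5); add Paris.
Step 4: cheapest edge leaving the tree is Lima–Paris (1); add Lima.
Step 5: cheapest edge leaving the tree is Hanoi–Tokyo (5); add Tokyo.
Step 6: cheapest edge leaving the tree is Cairo–Oslo (12); add Oslo.
Step 7: cheapest edge leaving the tree is Cairo–Quito (13); add Quito.
Vertex order: Hanoi, Riga, Cairo, Paris, Lima, Tokyo, Oslo, Quito. The 8th vertex is Quito.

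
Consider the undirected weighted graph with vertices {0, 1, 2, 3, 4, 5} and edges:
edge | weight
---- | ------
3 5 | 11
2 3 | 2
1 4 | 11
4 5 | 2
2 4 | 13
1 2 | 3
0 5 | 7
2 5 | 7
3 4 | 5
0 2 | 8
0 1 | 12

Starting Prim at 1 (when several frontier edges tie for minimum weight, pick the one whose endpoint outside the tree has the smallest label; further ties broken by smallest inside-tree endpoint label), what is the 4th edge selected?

4-5

Prim, starting at 1.
Step 1: frontier [1 2 3, 1 4 11, 0 1 12] → take 1 2 (3); add 2.
Step 2: frontier [1 4 11, 0 1 12, 2 3 2, 2 5 7, 0 2 8, 2 4 13] → take 2 3 (2); add 3.
Step 3: frontier [1 4 11, 0 1 12, 2 5 7, 0 2 8, 2 4 13, 3 4 5, 3 5 11] → take 3 4 (5); add 4.
Step 4: frontier [0 1 12, 2 5 7, 0 2 8, 3 5 11, 4 5 2] → take 4 5 (2); add 5.
Step 5: frontier [0 1 12, 0 2 8, 0 5 7] → take 0 5 (7); add 0.
The 4th edge added is 4 5.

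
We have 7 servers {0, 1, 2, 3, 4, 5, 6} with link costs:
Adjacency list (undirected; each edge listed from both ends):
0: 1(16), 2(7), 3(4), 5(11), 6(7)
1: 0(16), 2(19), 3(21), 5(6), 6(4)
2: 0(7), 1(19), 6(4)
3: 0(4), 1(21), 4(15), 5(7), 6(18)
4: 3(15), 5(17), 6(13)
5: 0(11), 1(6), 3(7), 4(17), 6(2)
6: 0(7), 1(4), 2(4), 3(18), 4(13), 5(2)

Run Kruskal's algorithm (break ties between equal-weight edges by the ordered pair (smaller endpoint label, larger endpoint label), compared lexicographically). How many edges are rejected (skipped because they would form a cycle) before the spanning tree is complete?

Kruskal: consider edges lightest-first.
5—6 (2): add — endpoints in different components.
0—3 (4): add — endpoints in different components.
1—6 (4): add — endpoints in different components.
2—6 (4): add — endpoints in different components.
1—5 (6): skip — 1 and 5 already connected.
0—2 (7): add — endpoints in different components.
0—6 (7): skip — 0 and 6 already connected.
3—5 (7): skip — 3 and 5 already connected.
0—5 (11): skip — 0 and 5 already connected.
4—6 (13): add — endpoints in different components.
Edges rejected before the tree was complete: 4.

4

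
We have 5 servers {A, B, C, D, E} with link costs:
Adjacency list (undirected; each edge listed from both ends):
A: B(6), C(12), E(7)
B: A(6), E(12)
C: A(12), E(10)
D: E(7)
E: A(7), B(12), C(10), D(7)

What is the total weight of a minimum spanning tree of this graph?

Kruskal: consider edges lightest-first.
A-B (6): add. Components now {A,B} {C} {D} {E}
A-E (7): add. Components now {A,B,E} {C} {D}
D-E (7): add. Components now {A,B,D,E} {C}
C-E (10): add. Components now {A,B,C,D,E}
MST edges: A-B, A-E, D-E, C-E; total weight 6+7+7+10 = 30.

30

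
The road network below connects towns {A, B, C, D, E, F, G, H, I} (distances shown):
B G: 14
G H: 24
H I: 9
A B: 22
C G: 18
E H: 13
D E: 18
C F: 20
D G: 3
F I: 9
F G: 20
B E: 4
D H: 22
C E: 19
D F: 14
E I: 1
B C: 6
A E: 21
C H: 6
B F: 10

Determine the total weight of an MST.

Prim, starting at A.
Step 1: cheapest edge leaving the tree is A E (21); add E.
Step 2: cheapest edge leaving the tree is E I (1); add I.
Step 3: cheapest edge leaving the tree is B E (4); add B.
Step 4: cheapest edge leaving the tree is B C (6); add C.
Step 5: cheapest edge leaving the tree is C H (6); add H.
Step 6: cheapest edge leaving the tree is F I (9); add F.
Step 7: cheapest edge leaving the tree is D F (14); add D.
Step 8: cheapest edge leaving the tree is D G (3); add G.
MST edges: A E, E I, B E, B C, C H, F I, D F, D G; total weight 21+1+4+6+6+9+14+3 = 64.

64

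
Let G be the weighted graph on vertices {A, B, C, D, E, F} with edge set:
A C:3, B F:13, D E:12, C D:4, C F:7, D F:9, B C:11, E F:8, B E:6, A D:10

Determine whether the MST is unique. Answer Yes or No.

Yes

Kruskal: consider edges lightest-first.
A C (3): add. Components now {A,C} {B} {D} {E} {F}
C D (4): add. Components now {A,C,D} {B} {E} {F}
B E (6): add. Components now {A,C,D} {B,E} {F}
C F (7): add. Components now {A,C,D,F} {B,E}
E F (8): add. Components now {A,B,C,D,E,F}
Every non-tree edge has weight strictly greater than the heaviest edge on the tree path between its endpoints, so the MST is unique.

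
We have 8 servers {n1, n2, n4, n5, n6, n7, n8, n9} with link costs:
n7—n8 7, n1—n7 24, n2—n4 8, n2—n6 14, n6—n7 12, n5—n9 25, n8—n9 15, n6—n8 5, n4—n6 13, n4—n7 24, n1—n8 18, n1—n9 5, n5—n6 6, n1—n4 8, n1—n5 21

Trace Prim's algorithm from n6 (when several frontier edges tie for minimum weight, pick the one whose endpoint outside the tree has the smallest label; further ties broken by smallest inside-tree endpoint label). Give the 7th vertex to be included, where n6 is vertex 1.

Grow the tree from n6 using Prim:
Step 1: cheapest edge leaving the tree is n6—n8 (5); add n8.
Step 2: cheapest edge leaving the tree is n5—n6 (6); add n5.
Step 3: cheapest edge leaving the tree is n7—n8 (7); add n7.
Step 4: cheapest edge leaving the tree is n4—n6 (13); add n4.
Step 5: cheapest edge leaving the tree is n1—n4 (8); add n1.
Step 6: cheapest edge leaving the tree is n1—n9 (5); add n9.
Step 7: cheapest edge leaving the tree is n2—n4 (8); add n2.
Vertex order: n6, n8, n5, n7, n4, n1, n9, n2. The 7th vertex is n9.

n9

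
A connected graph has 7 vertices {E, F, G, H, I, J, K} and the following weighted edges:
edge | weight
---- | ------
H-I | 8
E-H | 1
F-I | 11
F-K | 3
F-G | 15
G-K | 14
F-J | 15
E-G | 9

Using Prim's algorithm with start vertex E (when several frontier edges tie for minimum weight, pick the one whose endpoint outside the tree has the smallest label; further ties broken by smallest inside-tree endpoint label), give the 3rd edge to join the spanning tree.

E-G

Prim's algorithm from E:
Step 1: cheapest edge leaving the tree is E-H (1); add H.
Step 2: cheapest edge leaving the tree is H-I (8); add I.
Step 3: cheapest edge leaving the tree is E-G (9); add G.
Step 4: cheapest edge leaving the tree is F-I (11); add F.
Step 5: cheapest edge leaving the tree is F-K (3); add K.
Step 6: cheapest edge leaving the tree is F-J (15); add J.
The 3rd edge added is E-G.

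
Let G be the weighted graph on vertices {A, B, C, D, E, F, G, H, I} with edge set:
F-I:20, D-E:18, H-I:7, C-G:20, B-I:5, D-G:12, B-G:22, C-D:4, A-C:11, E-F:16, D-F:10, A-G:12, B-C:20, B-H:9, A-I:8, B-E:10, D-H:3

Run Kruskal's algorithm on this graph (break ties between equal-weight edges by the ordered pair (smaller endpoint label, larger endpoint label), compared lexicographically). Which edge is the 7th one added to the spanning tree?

Kruskal's algorithm — process edges by increasing weight (ties by edge label):
D-H (3): add — endpoints in different components.
C-D (4): add — endpoints in different components.
B-I (5): add — endpoints in different components.
H-I (7): add — endpoints in different components.
A-I (8): add — endpoints in different components.
B-H (9): skip — B and H already connected.
B-E (10): add — endpoints in different components.
D-F (10): add — endpoints in different components.
A-C (11): skip — A and C already connected.
A-G (12): add — endpoints in different components.
The 7th edge added is D-F.

D-F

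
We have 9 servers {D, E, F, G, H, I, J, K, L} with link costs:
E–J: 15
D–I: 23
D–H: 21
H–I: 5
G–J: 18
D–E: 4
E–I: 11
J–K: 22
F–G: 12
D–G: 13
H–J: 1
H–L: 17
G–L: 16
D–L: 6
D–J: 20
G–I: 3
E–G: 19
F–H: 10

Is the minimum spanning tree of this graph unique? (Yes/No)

Sort edges by weight, then run Kruskal:
H–J (1): add — endpoints in different components.
G–I (3): add — endpoints in different components.
D–E (4): add — endpoints in different components.
H–I (5): add — endpoints in different components.
D–L (6): add — endpoints in different components.
F–H (10): add — endpoints in different components.
E–I (11): add — endpoints in different components.
F–G (12): skip — F and G already connected.
D–G (13): skip — D and G already connected.
E–J (15): skip — E and J already connected.
G–L (16): skip — G and L already connected.
H–L (17): skip — H and L already connected.
G–J (18): skip — G and J already connected.
E–G (19): skip — E and G already connected.
D–J (20): skip — D and J already connected.
D–H (21): skip — D and H already connected.
J–K (22): add — endpoints in different components.
Every non-tree edge has weight strictly greater than the heaviest edge on the tree path between its endpoints, so the MST is unique.

Yes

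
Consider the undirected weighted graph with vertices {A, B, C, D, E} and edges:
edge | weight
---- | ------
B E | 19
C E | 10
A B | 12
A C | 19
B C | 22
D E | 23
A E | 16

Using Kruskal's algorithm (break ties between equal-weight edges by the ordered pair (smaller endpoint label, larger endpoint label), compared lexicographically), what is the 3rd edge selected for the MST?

A-E

Kruskal: consider edges lightest-first.
C E (10): add — endpoints in different components.
A B (12): add — endpoints in different components.
A E (16): add — endpoints in different components.
A C (19): skip — A and C already connected.
B E (19): skip — B and E already connected.
B C (22): skip — B and C already connected.
D E (23): add — endpoints in different components.
The 3rd edge added is A E.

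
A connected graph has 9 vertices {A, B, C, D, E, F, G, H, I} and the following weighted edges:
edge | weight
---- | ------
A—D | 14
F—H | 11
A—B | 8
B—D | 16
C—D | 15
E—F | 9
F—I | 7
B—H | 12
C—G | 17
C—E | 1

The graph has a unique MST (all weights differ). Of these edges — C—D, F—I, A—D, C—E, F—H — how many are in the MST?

Kruskal: consider edges lightest-first.
C—E (1): add — endpoints in different components.
F—I (7): add — endpoints in different components.
A—B (8): add — endpoints in different components.
E—F (9): add — endpoints in different components.
F—H (11): add — endpoints in different components.
B—H (12): add — endpoints in different components.
A—D (14): add — endpoints in different components.
C—D (15): skip — C and D already connected.
B—D (16): skip — B and D already connected.
C—G (17): add — endpoints in different components.
MST edge set: {C—E, F—I, A—B, E—F, F—H, B—H, A—D, C—G}.
Of the listed edges, {F—I, A—D, C—E, F—H} are in the MST → 4.

4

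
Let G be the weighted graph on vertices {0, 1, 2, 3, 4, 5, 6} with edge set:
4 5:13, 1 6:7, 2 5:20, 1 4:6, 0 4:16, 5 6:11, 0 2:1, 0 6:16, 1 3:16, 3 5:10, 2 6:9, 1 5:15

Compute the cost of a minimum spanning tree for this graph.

44

Kruskal: consider edges lightest-first.
0 2 (1): add. Components now {0,2} {1} {3} {4} {5} {6}
1 4 (6): add. Components now {0,2} {1,4} {3} {5} {6}
1 6 (7): add. Components now {0,2} {1,4,6} {3} {5}
2 6 (9): add. Components now {0,1,2,4,6} {3} {5}
3 5 (10): add. Components now {0,1,2,4,6} {3,5}
5 6 (11): add. Components now {0,1,2,3,4,5,6}
MST edges: 0 2, 1 4, 1 6, 2 6, 3 5, 5 6; total weight 1+6+7+9+10+11 = 44.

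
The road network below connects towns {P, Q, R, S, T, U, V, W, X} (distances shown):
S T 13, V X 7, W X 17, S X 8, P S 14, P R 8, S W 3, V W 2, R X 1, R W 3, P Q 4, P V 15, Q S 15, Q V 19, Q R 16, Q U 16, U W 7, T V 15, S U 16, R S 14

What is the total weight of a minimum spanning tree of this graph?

41

Prim's algorithm from R:
Step 1: cheapest edge leaving the tree is R X (1); add X.
Step 2: cheapest edge leaving the tree is R W (3); add W.
Step 3: cheapest edge leaving the tree is V W (2); add V.
Step 4: cheapest edge leaving the tree is S W (3); add S.
Step 5: cheapest edge leaving the tree is U W (7); add U.
Step 6: cheapest edge leaving the tree is P R (8); add P.
Step 7: cheapest edge leaving the tree is P Q (4); add Q.
Step 8: cheapest edge leaving the tree is S T (13); add T.
MST edges: R X, R W, V W, S W, U W, P R, P Q, S T; total weight 1+3+2+3+7+8+4+13 = 41.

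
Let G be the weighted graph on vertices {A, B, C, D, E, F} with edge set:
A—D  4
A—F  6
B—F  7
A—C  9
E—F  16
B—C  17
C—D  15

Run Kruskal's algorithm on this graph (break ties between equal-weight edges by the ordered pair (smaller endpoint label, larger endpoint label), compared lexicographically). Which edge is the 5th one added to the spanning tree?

Kruskal: consider edges lightest-first.
A—D (4): add. Components now {A,D} {B} {C} {E} {F}
A—F (6): add. Components now {A,D,F} {B} {C} {E}
B—F (7): add. Components now {A,B,D,F} {C} {E}
A—C (9): add. Components now {A,B,C,D,F} {E}
C—D (15): skip — C and D already connected.
E—F (16): add. Components now {A,B,C,D,E,F}
The 5th edge added is E—F.

E-F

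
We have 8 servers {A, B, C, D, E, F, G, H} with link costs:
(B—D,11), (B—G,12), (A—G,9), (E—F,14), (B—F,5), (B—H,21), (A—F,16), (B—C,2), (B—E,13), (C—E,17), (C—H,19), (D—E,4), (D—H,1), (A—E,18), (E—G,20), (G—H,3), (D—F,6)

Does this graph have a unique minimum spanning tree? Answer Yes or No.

Kruskal's algorithm — process edges by increasing weight (ties by edge label):
D—H (1): add — endpoints in different components.
B—C (2): add — endpoints in different components.
G—H (3): add — endpoints in different components.
D—E (4): add — endpoints in different components.
B—F (5): add — endpoints in different components.
D—F (6): add — endpoints in different components.
A—G (9): add — endpoints in different components.
Every non-tree edge has weight strictly greater than the heaviest edge on the tree path between its endpoints, so the MST is unique.

Yes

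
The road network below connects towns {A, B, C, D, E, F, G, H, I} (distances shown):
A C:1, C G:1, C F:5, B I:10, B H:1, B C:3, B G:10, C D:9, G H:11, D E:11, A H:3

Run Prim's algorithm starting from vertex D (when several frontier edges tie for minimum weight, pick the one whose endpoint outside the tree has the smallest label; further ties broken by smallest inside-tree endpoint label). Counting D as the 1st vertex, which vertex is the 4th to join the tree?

Grow the tree from D using Prim:
Step 1: frontier [C D 9, D E 11] → take C D (9); add C.
Step 2: frontier [A C 1, C G 1, B C 3, C F 5, D E 11] → take A C (1); add A.
Step 3: frontier [A H 3, C G 1, B C 3, C F 5, D E 11] → take C G (1); add G.
Step 4: frontier [A H 3, B C 3, C F 5, D E 11, B G 10, G H 11] → take B C (3); add B.
Step 5: frontier [A H 3, B H 1, B I 10, C F 5, D E 11, G H 11] → take B H (1); add H.
Step 6: frontier [B I 10, C F 5, D E 11] → take C F (5); add F.
Step 7: frontier [B I 10, D E 11] → take B I (10); add I.
Step 8: frontier [D E 11] → take D E (11); add E.
Vertex order: D, C, A, G, B, H, F, I, E. The 4th vertex is G.

G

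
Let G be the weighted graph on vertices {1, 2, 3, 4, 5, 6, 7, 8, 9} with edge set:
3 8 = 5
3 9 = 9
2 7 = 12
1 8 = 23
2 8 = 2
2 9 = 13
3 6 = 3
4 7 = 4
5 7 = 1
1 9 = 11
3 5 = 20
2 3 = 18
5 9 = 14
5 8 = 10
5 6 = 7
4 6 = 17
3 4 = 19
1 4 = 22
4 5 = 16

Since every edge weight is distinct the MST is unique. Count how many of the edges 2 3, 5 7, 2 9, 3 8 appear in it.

Kruskal's algorithm — process edges by increasing weight (ties by edge label):
5 7 (1): add — endpoints in different components.
2 8 (2): add — endpoints in different components.
3 6 (3): add — endpoints in different components.
4 7 (4): add — endpoints in different components.
3 8 (5): add — endpoints in different components.
5 6 (7): add — endpoints in different components.
3 9 (9): add — endpoints in different components.
5 8 (10): skip — 5 and 8 already connected.
1 9 (11): add — endpoints in different components.
MST edge set: {5 7, 2 8, 3 6, 4 7, 3 8, 5 6, 3 9, 1 9}.
Of the listed edges, {5 7, 3 8} are in the MST → 2.

2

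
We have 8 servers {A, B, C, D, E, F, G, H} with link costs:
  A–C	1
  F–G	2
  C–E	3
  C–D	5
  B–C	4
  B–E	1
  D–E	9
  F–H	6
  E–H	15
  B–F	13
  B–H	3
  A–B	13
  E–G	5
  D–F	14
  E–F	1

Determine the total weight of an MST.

16

Kruskal's algorithm — process edges by increasing weight (ties by edge label):
A–C (1): add — endpoints in different components.
B–E (1): add — endpoints in different components.
E–F (1): add — endpoints in different components.
F–G (2): add — endpoints in different components.
B–H (3): add — endpoints in different components.
C–E (3): add — endpoints in different components.
B–C (4): skip — B and C already connected.
C–D (5): add — endpoints in different components.
MST edges: A–C, B–E, E–F, F–G, B–H, C–E, C–D; total weight 1+1+1+2+3+3+5 = 16.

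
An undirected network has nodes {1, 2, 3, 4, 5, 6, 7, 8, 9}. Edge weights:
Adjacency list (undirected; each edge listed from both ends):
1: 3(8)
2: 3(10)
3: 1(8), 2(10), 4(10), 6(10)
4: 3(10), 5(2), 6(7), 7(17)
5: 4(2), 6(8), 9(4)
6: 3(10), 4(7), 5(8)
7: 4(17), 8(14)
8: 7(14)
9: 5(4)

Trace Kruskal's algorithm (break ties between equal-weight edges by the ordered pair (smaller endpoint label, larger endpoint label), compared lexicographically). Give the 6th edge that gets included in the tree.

3-4

Kruskal's algorithm — process edges by increasing weight (ties by edge label):
4–5 (2): add — endpoints in different components.
5–9 (4): add — endpoints in different components.
4–6 (7): add — endpoints in different components.
1–3 (8): add — endpoints in different components.
5–6 (8): skip — 5 and 6 already connected.
2–3 (10): add — endpoints in different components.
3–4 (10): add — endpoints in different components.
3–6 (10): skip — 3 and 6 already connected.
7–8 (14): add — endpoints in different components.
4–7 (17): add — endpoints in different components.
The 6th edge added is 3–4.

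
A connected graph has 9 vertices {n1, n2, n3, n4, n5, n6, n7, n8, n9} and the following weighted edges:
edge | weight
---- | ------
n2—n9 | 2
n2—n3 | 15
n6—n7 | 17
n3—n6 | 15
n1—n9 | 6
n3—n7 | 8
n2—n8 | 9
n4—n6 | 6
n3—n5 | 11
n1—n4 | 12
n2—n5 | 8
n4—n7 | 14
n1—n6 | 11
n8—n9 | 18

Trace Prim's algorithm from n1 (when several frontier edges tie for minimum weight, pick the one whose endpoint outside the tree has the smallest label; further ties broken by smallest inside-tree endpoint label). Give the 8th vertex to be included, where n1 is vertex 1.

n6

Prim's algorithm from n1:
Step 1: cheapest edge leaving the tree is n1—n9 (6); add n9.
Step 2: cheapest edge leaving the tree is n2—n9 (2); add n2.
Step 3: cheapest edge leaving the tree is n2—n5 (8); add n5.
Step 4: cheapest edge leaving the tree is n2—n8 (9); add n8.
Step 5: cheapest edge leaving the tree is n3—n5 (11); add n3.
Step 6: cheapest edge leaving the tree is n3—n7 (8); add n7.
Step 7: cheapest edge leaving the tree is n1—n6 (11); add n6.
Step 8: cheapest edge leaving the tree is n4—n6 (6); add n4.
Vertex order: n1, n9, n2, n5, n8, n3, n7, n6, n4. The 8th vertex is n6.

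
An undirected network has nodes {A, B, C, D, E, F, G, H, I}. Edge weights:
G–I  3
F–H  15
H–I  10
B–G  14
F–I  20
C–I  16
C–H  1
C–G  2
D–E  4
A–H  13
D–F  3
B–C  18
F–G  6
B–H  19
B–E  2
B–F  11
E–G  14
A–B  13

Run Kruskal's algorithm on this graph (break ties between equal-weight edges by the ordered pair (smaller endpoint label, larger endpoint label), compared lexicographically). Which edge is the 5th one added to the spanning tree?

Sort edges by weight, then run Kruskal:
C–H (1): add — endpoints in different components.
B–E (2): add — endpoints in different components.
C–G (2): add — endpoints in different components.
D–F (3): add — endpoints in different components.
G–I (3): add — endpoints in different components.
D–E (4): add — endpoints in different components.
F–G (6): add — endpoints in different components.
H–I (10): skip — H and I already connected.
B–F (11): skip — B and F already connected.
A–B (13): add — endpoints in different components.
The 5th edge added is G–I.

G-I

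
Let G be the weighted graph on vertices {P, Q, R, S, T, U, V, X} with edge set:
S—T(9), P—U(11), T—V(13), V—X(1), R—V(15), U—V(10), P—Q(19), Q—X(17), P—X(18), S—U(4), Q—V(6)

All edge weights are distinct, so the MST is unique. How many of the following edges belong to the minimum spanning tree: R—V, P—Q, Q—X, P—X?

Kruskal: consider edges lightest-first.
V—X (1): add — endpoints in different components.
S—U (4): add — endpoints in different components.
Q—V (6): add — endpoints in different components.
S—T (9): add — endpoints in different components.
U—V (10): add — endpoints in different components.
P—U (11): add — endpoints in different components.
T—V (13): skip — T and V already connected.
R—V (15): add — endpoints in different components.
MST edge set: {V—X, S—U, Q—V, S—T, U—V, P—U, R—V}.
Of the listed edges, {R—V} are in the MST → 1.

1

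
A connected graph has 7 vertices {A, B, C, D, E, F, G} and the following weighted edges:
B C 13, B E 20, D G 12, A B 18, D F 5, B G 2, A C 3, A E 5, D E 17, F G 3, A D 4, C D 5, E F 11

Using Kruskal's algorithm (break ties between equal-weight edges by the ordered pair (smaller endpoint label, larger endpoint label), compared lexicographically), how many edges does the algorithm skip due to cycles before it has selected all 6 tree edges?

1

Kruskal's algorithm — process edges by increasing weight (ties by edge label):
B G (2): add. Components now {A} {B,G} {C} {D} {E} {F}
A C (3): add. Components now {A,C} {B,G} {D} {E} {F}
F G (3): add. Components now {A,C} {B,F,G} {D} {E}
A D (4): add. Components now {A,C,D} {B,F,G} {E}
A E (5): add. Components now {A,C,D,E} {B,F,G}
C D (5): skip — C and D already connected.
D F (5): add. Components now {A,B,C,D,E,F,G}
Edges rejected before the tree was complete: 1.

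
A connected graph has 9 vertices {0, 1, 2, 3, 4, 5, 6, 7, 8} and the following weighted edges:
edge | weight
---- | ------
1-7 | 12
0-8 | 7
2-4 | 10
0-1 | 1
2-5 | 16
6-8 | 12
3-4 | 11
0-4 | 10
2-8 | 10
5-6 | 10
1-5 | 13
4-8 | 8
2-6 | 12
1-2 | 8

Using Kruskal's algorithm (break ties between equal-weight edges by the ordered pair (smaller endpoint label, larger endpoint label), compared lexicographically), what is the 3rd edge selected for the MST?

Kruskal: consider edges lightest-first.
0-1 (1): add — endpoints in different components.
0-8 (7): add — endpoints in different components.
1-2 (8): add — endpoints in different components.
4-8 (8): add — endpoints in different components.
0-4 (10): skip — 0 and 4 already connected.
2-4 (10): skip — 2 and 4 already connected.
2-8 (10): skip — 2 and 8 already connected.
5-6 (10): add — endpoints in different components.
3-4 (11): add — endpoints in different components.
1-7 (12): add — endpoints in different components.
2-6 (12): add — endpoints in different components.
The 3rd edge added is 1-2.

1-2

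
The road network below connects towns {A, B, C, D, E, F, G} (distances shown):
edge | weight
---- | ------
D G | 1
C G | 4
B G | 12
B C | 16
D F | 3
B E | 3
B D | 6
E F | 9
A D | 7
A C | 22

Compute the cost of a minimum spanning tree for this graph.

24

Prim's algorithm from C:
Step 1: cheapest edge leaving the tree is C G (4); add G.
Step 2: cheapest edge leaving the tree is D G (1); add D.
Step 3: cheapest edge leaving the tree is D F (3); add F.
Step 4: cheapest edge leaving the tree is B D (6); add B.
Step 5: cheapest edge leaving the tree is B E (3); add E.
Step 6: cheapest edge leaving the tree is A D (7); add A.
MST edges: C G, D G, D F, B D, B E, A D; total weight 4+1+3+6+3+7 = 24.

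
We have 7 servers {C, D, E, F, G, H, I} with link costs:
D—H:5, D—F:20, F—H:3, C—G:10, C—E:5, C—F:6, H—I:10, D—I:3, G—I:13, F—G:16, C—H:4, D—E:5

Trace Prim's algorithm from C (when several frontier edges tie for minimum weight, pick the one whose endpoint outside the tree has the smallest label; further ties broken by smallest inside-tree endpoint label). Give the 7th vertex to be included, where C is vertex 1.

Grow the tree from C using Prim:
Step 1: cheapest edge leaving the tree is C—H (4); add H.
Step 2: cheapest edge leaving the tree is F—H (3); add F.
Step 3: cheapest edge leaving the tree is D—H (5); add D.
Step 4: cheapest edge leaving the tree is D—I (3); add I.
Step 5: cheapest edge leaving the tree is C—E (5); add E.
Step 6: cheapest edge leaving the tree is C—G (10); add G.
Vertex order: C, H, F, D, I, E, G. The 7th vertex is G.

G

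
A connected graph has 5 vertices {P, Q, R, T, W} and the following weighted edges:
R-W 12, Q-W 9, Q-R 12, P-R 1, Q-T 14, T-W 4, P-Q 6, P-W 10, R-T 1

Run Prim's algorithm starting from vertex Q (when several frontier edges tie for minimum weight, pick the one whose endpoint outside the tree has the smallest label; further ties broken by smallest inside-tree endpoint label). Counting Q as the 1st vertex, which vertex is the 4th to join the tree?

T

Prim's algorithm from Q:
Step 1: frontier [P-Q 6, Q-W 9, Q-R 12, Q-T 14] → take P-Q (6); add P.
Step 2: frontier [P-R 1, P-W 10, Q-W 9, Q-R 12, Q-T 14] → take P-R (1); add R.
Step 3: frontier [P-W 10, Q-W 9, Q-T 14, R-T 1, R-W 12] → take R-T (1); add T.
Step 4: frontier [P-W 10, Q-W 9, R-W 12, T-W 4] → take T-W (4); add W.
Vertex order: Q, P, R, T, W. The 4th vertex is T.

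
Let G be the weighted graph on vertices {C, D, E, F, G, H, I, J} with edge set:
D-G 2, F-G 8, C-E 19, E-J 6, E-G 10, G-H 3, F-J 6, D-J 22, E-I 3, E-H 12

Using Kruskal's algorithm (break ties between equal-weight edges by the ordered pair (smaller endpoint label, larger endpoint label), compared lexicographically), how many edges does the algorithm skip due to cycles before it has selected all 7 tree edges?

Kruskal: consider edges lightest-first.
D-G (2): add — endpoints in different components.
E-I (3): add — endpoints in different components.
G-H (3): add — endpoints in different components.
E-J (6): add — endpoints in different components.
F-J (6): add — endpoints in different components.
F-G (8): add — endpoints in different components.
E-G (10): skip — E and G already connected.
E-H (12): skip — E and H already connected.
C-E (19): add — endpoints in different components.
Edges rejected before the tree was complete: 2.

2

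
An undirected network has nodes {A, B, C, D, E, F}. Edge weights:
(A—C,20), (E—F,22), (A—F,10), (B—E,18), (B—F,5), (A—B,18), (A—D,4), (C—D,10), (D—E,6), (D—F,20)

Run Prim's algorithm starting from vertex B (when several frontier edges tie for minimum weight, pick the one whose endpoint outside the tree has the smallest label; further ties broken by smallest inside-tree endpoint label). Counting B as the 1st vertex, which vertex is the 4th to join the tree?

Prim, starting at B.
Step 1: cheapest edge leaving the tree is B—F (5); add F.
Step 2: cheapest edge leaving the tree is A—F (10); add A.
Step 3: cheapest edge leaving the tree is A—D (4); add D.
Step 4: cheapest edge leaving the tree is D—E (6); add E.
Step 5: cheapest edge leaving the tree is C—D (10); add C.
Vertex order: B, F, A, D, E, C. The 4th vertex is D.

D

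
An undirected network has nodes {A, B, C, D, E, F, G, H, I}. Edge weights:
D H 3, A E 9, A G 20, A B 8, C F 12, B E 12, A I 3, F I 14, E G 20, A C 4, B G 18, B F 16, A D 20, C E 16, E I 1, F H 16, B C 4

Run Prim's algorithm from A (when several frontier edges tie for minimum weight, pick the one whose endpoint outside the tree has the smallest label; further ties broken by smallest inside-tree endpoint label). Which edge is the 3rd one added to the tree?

Prim's algorithm from A:
Step 1: cheapest edge leaving the tree is A I (3); add I.
Step 2: cheapest edge leaving the tree is E I (1); add E.
Step 3: cheapest edge leaving the tree is A C (4); add C.
Step 4: cheapest edge leaving the tree is B C (4); add B.
Step 5: cheapest edge leaving the tree is C F (12); add F.
Step 6: cheapest edge leaving the tree is F H (16); add H.
Step 7: cheapest edge leaving the tree is D H (3); add D.
Step 8: cheapest edge leaving the tree is B G (18); add G.
The 3rd edge added is A C.

A-C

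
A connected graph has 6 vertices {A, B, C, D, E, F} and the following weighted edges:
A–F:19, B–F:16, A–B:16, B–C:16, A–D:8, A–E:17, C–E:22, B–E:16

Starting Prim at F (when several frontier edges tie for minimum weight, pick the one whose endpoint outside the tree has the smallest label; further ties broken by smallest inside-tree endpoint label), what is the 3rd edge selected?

Prim's algorithm from F:
Step 1: frontier [B–F 16, A–F 19] → take B–F (16); add B.
Step 2: frontier [A–B 16, B–C 16, B–E 16, A–F 19] → take A–B (16); add A.
Step 3: frontier [A–D 8, A–E 17, B–C 16, B–E 16] → take A–D (8); add D.
Step 4: frontier [A–E 17, B–C 16, B–E 16] → take B–C (16); add C.
Step 5: frontier [A–E 17, B–E 16, C–E 22] → take B–E (16); add E.
The 3rd edge added is A–D.

A-D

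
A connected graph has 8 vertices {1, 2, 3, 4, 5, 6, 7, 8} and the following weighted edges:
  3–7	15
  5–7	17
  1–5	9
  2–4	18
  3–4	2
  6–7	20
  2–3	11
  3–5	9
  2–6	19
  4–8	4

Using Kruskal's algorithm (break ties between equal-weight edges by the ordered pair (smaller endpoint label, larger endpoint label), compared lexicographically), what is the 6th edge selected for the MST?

Kruskal: consider edges lightest-first.
3–4 (2): add — endpoints in different components.
4–8 (4): add — endpoints in different components.
1–5 (9): add — endpoints in different components.
3–5 (9): add — endpoints in different components.
2–3 (11): add — endpoints in different components.
3–7 (15): add — endpoints in different components.
5–7 (17): skip — 5 and 7 already connected.
2–4 (18): skip — 2 and 4 already connected.
2–6 (19): add — endpoints in different components.
The 6th edge added is 3–7.

3-7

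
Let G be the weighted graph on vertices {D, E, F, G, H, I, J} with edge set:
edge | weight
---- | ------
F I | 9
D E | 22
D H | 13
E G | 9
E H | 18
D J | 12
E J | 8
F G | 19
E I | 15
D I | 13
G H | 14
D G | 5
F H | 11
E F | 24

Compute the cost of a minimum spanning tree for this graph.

Grow the tree from D using Prim:
Step 1: frontier [D G 5, D J 12, D H 13, D I 13, D E 22] → take D G (5); add G.
Step 2: frontier [D J 12, D H 13, D I 13, D E 22, E G 9, G H 14, F G 19] → take E G (9); add E.
Step 3: frontier [D J 12, D H 13, D I 13, E J 8, E I 15, E H 18, E F 24, G H 14, F G 19] → take E J (8); add J.
Step 4: frontier [D H 13, D I 13, E I 15, E H 18, E F 24, G H 14, F G 19] → take D H (13); add H.
Step 5: frontier [D I 13, E I 15, E F 24, F G 19, F H 11] → take F H (11); add F.
Step 6: frontier [D I 13, E I 15, F I 9] → take F I (9); add I.
MST edges: D G, E G, E J, D H, F H, F I; total weight 5+9+8+13+11+9 = 55.

55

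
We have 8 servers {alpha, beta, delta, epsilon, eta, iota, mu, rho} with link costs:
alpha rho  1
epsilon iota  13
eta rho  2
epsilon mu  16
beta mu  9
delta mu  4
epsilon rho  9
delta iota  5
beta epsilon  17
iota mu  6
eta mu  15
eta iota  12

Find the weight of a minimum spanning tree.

42

Grow the tree from delta using Prim:
Step 1: cheapest edge leaving the tree is delta mu (4); add mu.
Step 2: cheapest edge leaving the tree is delta iota (5); add iota.
Step 3: cheapest edge leaving the tree is beta mu (9); add beta.
Step 4: cheapest edge leaving the tree is eta iota (12); add eta.
Step 5: cheapest edge leaving the tree is eta rho (2); add rho.
Step 6: cheapest edge leaving the tree is alpha rho (1); add alpha.
Step 7: cheapest edge leaving the tree is epsilon rho (9); add epsilon.
MST edges: delta mu, delta iota, beta mu, eta iota, eta rho, alpha rho, epsilon rho; total weight 4+5+9+12+2+1+9 = 42.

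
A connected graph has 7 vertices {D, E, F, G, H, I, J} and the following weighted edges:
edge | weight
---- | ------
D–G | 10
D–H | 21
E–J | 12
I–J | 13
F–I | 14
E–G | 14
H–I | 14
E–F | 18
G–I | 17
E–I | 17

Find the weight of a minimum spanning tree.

Grow the tree from H using Prim:
Step 1: cheapest edge leaving the tree is H–I (14); add I.
Step 2: cheapest edge leaving the tree is I–J (13); add J.
Step 3: cheapest edge leaving the tree is E–J (12); add E.
Step 4: cheapest edge leaving the tree is F–I (14); add F.
Step 5: cheapest edge leaving the tree is E–G (14); add G.
Step 6: cheapest edge leaving the tree is D–G (10); add D.
MST edges: H–I, I–J, E–J, F–I, E–G, D–G; total weight 14+13+12+14+14+10 = 77.

77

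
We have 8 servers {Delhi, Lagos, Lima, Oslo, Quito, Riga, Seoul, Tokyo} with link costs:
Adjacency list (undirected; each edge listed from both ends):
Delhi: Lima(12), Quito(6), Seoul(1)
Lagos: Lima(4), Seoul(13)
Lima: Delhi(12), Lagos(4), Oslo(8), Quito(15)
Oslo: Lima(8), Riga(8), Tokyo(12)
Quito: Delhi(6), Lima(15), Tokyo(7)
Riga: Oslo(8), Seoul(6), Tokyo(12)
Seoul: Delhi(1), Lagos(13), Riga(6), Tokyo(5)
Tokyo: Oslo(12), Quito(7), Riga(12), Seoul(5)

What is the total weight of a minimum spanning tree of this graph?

38

Prim's algorithm from Lima:
Step 1: cheapest edge leaving the tree is Lagos Lima (4); add Lagos.
Step 2: cheapest edge leaving the tree is Lima Oslo (8); add Oslo.
Step 3: cheapest edge leaving the tree is Oslo Riga (8); add Riga.
Step 4: cheapest edge leaving the tree is Riga Seoul (6); add Seoul.
Step 5: cheapest edge leaving the tree is Delhi Seoul (1); add Delhi.
Step 6: cheapest edge leaving the tree is Seoul Tokyo (5); add Tokyo.
Step 7: cheapest edge leaving the tree is Delhi Quito (6); add Quito.
MST edges: Lagos Lima, Lima Oslo, Oslo Riga, Riga Seoul, Delhi Seoul, Seoul Tokyo, Delhi Quito; total weight 4+8+8+6+1+5+6 = 38.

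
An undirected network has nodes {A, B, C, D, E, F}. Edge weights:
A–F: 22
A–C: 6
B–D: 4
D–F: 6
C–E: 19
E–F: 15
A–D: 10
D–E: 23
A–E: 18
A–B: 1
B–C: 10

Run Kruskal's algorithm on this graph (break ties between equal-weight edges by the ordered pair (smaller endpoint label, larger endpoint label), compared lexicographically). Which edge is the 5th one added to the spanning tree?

Sort edges by weight, then run Kruskal:
A–B (1): add. Components now {A,B} {C} {D} {E} {F}
B–D (4): add. Components now {A,B,D} {C} {E} {F}
A–C (6): add. Components now {A,B,C,D} {E} {F}
D–F (6): add. Components now {A,B,C,D,F} {E}
A–D (10): skip — A and D already connected.
B–C (10): skip — B and C already connected.
E–F (15): add. Components now {A,B,C,D,E,F}
The 5th edge added is E–F.

E-F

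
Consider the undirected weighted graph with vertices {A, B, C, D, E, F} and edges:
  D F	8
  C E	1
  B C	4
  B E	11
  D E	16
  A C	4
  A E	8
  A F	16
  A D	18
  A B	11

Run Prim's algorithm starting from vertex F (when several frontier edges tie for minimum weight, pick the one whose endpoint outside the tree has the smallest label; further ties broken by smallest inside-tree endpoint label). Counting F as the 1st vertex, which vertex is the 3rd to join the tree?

Prim's algorithm from F:
Step 1: cheapest edge leaving the tree is D F (8); add D.
Step 2: cheapest edge leaving the tree is A F (16); add A.
Step 3: cheapest edge leaving the tree is A C (4); add C.
Step 4: cheapest edge leaving the tree is C E (1); add E.
Step 5: cheapest edge leaving the tree is B C (4); add B.
Vertex order: F, D, A, C, E, B. The 3rd vertex is A.

A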